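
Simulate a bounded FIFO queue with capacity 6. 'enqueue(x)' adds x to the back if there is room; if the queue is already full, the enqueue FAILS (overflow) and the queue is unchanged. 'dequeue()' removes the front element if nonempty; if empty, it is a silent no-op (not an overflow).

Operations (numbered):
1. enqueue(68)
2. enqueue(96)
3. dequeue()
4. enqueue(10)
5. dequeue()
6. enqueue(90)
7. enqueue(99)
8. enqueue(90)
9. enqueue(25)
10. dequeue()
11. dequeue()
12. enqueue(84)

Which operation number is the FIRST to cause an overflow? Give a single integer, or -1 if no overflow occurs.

1. enqueue(68): size=1
2. enqueue(96): size=2
3. dequeue(): size=1
4. enqueue(10): size=2
5. dequeue(): size=1
6. enqueue(90): size=2
7. enqueue(99): size=3
8. enqueue(90): size=4
9. enqueue(25): size=5
10. dequeue(): size=4
11. dequeue(): size=3
12. enqueue(84): size=4

Answer: -1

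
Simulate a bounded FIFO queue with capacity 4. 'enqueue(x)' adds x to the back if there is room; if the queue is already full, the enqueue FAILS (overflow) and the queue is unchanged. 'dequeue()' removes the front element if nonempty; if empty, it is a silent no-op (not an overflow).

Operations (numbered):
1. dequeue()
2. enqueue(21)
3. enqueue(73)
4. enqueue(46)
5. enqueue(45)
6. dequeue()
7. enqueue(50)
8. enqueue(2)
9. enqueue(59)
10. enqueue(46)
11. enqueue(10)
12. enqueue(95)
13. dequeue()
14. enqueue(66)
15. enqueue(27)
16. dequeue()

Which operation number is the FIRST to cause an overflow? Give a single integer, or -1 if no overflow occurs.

Answer: 8

Derivation:
1. dequeue(): empty, no-op, size=0
2. enqueue(21): size=1
3. enqueue(73): size=2
4. enqueue(46): size=3
5. enqueue(45): size=4
6. dequeue(): size=3
7. enqueue(50): size=4
8. enqueue(2): size=4=cap → OVERFLOW (fail)
9. enqueue(59): size=4=cap → OVERFLOW (fail)
10. enqueue(46): size=4=cap → OVERFLOW (fail)
11. enqueue(10): size=4=cap → OVERFLOW (fail)
12. enqueue(95): size=4=cap → OVERFLOW (fail)
13. dequeue(): size=3
14. enqueue(66): size=4
15. enqueue(27): size=4=cap → OVERFLOW (fail)
16. dequeue(): size=3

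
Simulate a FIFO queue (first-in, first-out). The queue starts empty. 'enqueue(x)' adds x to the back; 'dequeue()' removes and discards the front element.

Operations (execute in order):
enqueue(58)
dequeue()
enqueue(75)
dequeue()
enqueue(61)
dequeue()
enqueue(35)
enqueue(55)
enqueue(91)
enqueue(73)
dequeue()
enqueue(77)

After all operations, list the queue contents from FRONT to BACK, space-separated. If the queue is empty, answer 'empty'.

enqueue(58): [58]
dequeue(): []
enqueue(75): [75]
dequeue(): []
enqueue(61): [61]
dequeue(): []
enqueue(35): [35]
enqueue(55): [35, 55]
enqueue(91): [35, 55, 91]
enqueue(73): [35, 55, 91, 73]
dequeue(): [55, 91, 73]
enqueue(77): [55, 91, 73, 77]

Answer: 55 91 73 77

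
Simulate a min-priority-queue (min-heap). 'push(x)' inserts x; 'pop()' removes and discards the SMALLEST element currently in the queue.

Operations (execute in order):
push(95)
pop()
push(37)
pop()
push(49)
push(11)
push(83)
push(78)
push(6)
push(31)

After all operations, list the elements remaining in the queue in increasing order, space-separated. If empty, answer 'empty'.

Answer: 6 11 31 49 78 83

Derivation:
push(95): heap contents = [95]
pop() → 95: heap contents = []
push(37): heap contents = [37]
pop() → 37: heap contents = []
push(49): heap contents = [49]
push(11): heap contents = [11, 49]
push(83): heap contents = [11, 49, 83]
push(78): heap contents = [11, 49, 78, 83]
push(6): heap contents = [6, 11, 49, 78, 83]
push(31): heap contents = [6, 11, 31, 49, 78, 83]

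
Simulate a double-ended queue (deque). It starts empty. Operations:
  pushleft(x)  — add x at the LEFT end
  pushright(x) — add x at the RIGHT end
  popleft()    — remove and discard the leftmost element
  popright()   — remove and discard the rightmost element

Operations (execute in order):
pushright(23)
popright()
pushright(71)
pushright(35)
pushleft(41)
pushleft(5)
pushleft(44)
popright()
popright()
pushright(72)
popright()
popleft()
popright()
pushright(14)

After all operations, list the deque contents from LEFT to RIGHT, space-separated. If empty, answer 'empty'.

pushright(23): [23]
popright(): []
pushright(71): [71]
pushright(35): [71, 35]
pushleft(41): [41, 71, 35]
pushleft(5): [5, 41, 71, 35]
pushleft(44): [44, 5, 41, 71, 35]
popright(): [44, 5, 41, 71]
popright(): [44, 5, 41]
pushright(72): [44, 5, 41, 72]
popright(): [44, 5, 41]
popleft(): [5, 41]
popright(): [5]
pushright(14): [5, 14]

Answer: 5 14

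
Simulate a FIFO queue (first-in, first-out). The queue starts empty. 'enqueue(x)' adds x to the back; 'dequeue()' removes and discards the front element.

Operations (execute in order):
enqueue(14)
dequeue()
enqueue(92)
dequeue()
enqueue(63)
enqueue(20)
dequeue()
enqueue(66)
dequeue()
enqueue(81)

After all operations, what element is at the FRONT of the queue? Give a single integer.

Answer: 66

Derivation:
enqueue(14): queue = [14]
dequeue(): queue = []
enqueue(92): queue = [92]
dequeue(): queue = []
enqueue(63): queue = [63]
enqueue(20): queue = [63, 20]
dequeue(): queue = [20]
enqueue(66): queue = [20, 66]
dequeue(): queue = [66]
enqueue(81): queue = [66, 81]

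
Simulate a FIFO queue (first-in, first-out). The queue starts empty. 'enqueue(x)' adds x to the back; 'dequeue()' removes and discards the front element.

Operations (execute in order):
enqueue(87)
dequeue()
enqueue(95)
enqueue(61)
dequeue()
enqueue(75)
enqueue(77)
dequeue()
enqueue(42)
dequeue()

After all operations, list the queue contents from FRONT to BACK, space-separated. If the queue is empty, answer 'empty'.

enqueue(87): [87]
dequeue(): []
enqueue(95): [95]
enqueue(61): [95, 61]
dequeue(): [61]
enqueue(75): [61, 75]
enqueue(77): [61, 75, 77]
dequeue(): [75, 77]
enqueue(42): [75, 77, 42]
dequeue(): [77, 42]

Answer: 77 42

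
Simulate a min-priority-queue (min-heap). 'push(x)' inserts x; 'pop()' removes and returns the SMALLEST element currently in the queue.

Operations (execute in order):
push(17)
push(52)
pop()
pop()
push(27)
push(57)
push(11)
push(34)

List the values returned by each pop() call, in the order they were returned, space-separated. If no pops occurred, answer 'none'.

Answer: 17 52

Derivation:
push(17): heap contents = [17]
push(52): heap contents = [17, 52]
pop() → 17: heap contents = [52]
pop() → 52: heap contents = []
push(27): heap contents = [27]
push(57): heap contents = [27, 57]
push(11): heap contents = [11, 27, 57]
push(34): heap contents = [11, 27, 34, 57]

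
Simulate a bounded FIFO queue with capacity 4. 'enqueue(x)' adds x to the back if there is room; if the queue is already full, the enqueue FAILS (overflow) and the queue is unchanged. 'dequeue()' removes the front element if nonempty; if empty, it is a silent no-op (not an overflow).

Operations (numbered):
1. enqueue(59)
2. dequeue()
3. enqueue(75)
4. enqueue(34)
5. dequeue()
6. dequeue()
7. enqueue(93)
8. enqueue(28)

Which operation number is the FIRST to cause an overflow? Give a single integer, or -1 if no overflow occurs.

1. enqueue(59): size=1
2. dequeue(): size=0
3. enqueue(75): size=1
4. enqueue(34): size=2
5. dequeue(): size=1
6. dequeue(): size=0
7. enqueue(93): size=1
8. enqueue(28): size=2

Answer: -1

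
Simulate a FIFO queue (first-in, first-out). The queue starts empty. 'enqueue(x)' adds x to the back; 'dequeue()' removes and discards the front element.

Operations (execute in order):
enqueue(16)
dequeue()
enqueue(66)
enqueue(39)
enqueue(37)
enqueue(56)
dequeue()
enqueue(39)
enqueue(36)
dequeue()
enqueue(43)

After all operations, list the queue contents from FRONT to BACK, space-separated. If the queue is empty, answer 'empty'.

Answer: 37 56 39 36 43

Derivation:
enqueue(16): [16]
dequeue(): []
enqueue(66): [66]
enqueue(39): [66, 39]
enqueue(37): [66, 39, 37]
enqueue(56): [66, 39, 37, 56]
dequeue(): [39, 37, 56]
enqueue(39): [39, 37, 56, 39]
enqueue(36): [39, 37, 56, 39, 36]
dequeue(): [37, 56, 39, 36]
enqueue(43): [37, 56, 39, 36, 43]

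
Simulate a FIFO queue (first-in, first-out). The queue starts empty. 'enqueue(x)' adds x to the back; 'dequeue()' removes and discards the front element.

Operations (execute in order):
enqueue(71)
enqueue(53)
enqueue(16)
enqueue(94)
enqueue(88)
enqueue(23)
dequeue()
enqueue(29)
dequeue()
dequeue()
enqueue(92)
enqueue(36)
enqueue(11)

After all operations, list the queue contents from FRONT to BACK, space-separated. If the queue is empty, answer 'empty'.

Answer: 94 88 23 29 92 36 11

Derivation:
enqueue(71): [71]
enqueue(53): [71, 53]
enqueue(16): [71, 53, 16]
enqueue(94): [71, 53, 16, 94]
enqueue(88): [71, 53, 16, 94, 88]
enqueue(23): [71, 53, 16, 94, 88, 23]
dequeue(): [53, 16, 94, 88, 23]
enqueue(29): [53, 16, 94, 88, 23, 29]
dequeue(): [16, 94, 88, 23, 29]
dequeue(): [94, 88, 23, 29]
enqueue(92): [94, 88, 23, 29, 92]
enqueue(36): [94, 88, 23, 29, 92, 36]
enqueue(11): [94, 88, 23, 29, 92, 36, 11]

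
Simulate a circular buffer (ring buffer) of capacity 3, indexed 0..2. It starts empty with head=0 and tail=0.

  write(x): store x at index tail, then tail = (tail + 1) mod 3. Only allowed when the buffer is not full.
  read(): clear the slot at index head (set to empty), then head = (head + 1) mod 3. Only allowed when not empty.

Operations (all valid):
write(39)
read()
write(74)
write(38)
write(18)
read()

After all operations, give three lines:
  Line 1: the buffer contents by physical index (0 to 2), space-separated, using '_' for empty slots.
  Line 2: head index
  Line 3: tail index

write(39): buf=[39 _ _], head=0, tail=1, size=1
read(): buf=[_ _ _], head=1, tail=1, size=0
write(74): buf=[_ 74 _], head=1, tail=2, size=1
write(38): buf=[_ 74 38], head=1, tail=0, size=2
write(18): buf=[18 74 38], head=1, tail=1, size=3
read(): buf=[18 _ 38], head=2, tail=1, size=2

Answer: 18 _ 38
2
1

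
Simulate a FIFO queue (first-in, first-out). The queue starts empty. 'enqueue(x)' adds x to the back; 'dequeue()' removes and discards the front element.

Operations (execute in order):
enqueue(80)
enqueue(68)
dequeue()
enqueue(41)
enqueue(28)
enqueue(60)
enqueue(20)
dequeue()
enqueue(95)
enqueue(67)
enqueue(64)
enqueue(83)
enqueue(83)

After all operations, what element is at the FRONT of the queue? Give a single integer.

Answer: 41

Derivation:
enqueue(80): queue = [80]
enqueue(68): queue = [80, 68]
dequeue(): queue = [68]
enqueue(41): queue = [68, 41]
enqueue(28): queue = [68, 41, 28]
enqueue(60): queue = [68, 41, 28, 60]
enqueue(20): queue = [68, 41, 28, 60, 20]
dequeue(): queue = [41, 28, 60, 20]
enqueue(95): queue = [41, 28, 60, 20, 95]
enqueue(67): queue = [41, 28, 60, 20, 95, 67]
enqueue(64): queue = [41, 28, 60, 20, 95, 67, 64]
enqueue(83): queue = [41, 28, 60, 20, 95, 67, 64, 83]
enqueue(83): queue = [41, 28, 60, 20, 95, 67, 64, 83, 83]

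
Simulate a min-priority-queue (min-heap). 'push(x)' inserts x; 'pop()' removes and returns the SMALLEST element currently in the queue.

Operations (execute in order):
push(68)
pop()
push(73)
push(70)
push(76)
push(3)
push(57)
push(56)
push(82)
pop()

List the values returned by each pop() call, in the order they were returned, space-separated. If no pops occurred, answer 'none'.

Answer: 68 3

Derivation:
push(68): heap contents = [68]
pop() → 68: heap contents = []
push(73): heap contents = [73]
push(70): heap contents = [70, 73]
push(76): heap contents = [70, 73, 76]
push(3): heap contents = [3, 70, 73, 76]
push(57): heap contents = [3, 57, 70, 73, 76]
push(56): heap contents = [3, 56, 57, 70, 73, 76]
push(82): heap contents = [3, 56, 57, 70, 73, 76, 82]
pop() → 3: heap contents = [56, 57, 70, 73, 76, 82]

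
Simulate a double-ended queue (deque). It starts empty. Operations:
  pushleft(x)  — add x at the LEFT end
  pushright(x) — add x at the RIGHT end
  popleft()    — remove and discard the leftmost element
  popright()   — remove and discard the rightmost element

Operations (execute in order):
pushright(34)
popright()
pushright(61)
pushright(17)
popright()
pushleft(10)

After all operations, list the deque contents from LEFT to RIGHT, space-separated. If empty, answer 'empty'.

Answer: 10 61

Derivation:
pushright(34): [34]
popright(): []
pushright(61): [61]
pushright(17): [61, 17]
popright(): [61]
pushleft(10): [10, 61]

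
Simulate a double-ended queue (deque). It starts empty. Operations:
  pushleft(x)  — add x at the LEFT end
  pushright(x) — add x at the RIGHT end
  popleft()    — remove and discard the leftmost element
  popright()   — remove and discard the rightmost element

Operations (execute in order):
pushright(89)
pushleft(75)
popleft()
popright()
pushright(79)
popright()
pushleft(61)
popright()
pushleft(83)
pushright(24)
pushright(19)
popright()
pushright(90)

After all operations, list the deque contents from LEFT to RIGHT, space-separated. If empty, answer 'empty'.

Answer: 83 24 90

Derivation:
pushright(89): [89]
pushleft(75): [75, 89]
popleft(): [89]
popright(): []
pushright(79): [79]
popright(): []
pushleft(61): [61]
popright(): []
pushleft(83): [83]
pushright(24): [83, 24]
pushright(19): [83, 24, 19]
popright(): [83, 24]
pushright(90): [83, 24, 90]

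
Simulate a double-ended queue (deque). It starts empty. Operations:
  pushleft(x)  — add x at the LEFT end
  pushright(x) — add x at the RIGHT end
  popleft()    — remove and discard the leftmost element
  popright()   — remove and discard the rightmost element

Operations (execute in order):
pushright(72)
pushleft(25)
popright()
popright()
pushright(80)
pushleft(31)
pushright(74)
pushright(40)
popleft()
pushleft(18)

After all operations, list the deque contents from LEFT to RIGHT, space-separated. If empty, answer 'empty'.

Answer: 18 80 74 40

Derivation:
pushright(72): [72]
pushleft(25): [25, 72]
popright(): [25]
popright(): []
pushright(80): [80]
pushleft(31): [31, 80]
pushright(74): [31, 80, 74]
pushright(40): [31, 80, 74, 40]
popleft(): [80, 74, 40]
pushleft(18): [18, 80, 74, 40]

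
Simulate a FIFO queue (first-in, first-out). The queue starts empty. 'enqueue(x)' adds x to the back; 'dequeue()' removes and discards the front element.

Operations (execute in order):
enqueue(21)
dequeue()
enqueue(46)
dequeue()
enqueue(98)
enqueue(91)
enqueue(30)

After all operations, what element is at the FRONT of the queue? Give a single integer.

enqueue(21): queue = [21]
dequeue(): queue = []
enqueue(46): queue = [46]
dequeue(): queue = []
enqueue(98): queue = [98]
enqueue(91): queue = [98, 91]
enqueue(30): queue = [98, 91, 30]

Answer: 98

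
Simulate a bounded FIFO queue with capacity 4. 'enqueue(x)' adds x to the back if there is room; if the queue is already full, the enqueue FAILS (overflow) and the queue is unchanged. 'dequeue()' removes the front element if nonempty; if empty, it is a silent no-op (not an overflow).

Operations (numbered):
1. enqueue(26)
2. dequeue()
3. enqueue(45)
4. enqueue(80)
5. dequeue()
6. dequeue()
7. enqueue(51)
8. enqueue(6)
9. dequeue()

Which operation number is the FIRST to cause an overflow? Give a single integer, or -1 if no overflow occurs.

Answer: -1

Derivation:
1. enqueue(26): size=1
2. dequeue(): size=0
3. enqueue(45): size=1
4. enqueue(80): size=2
5. dequeue(): size=1
6. dequeue(): size=0
7. enqueue(51): size=1
8. enqueue(6): size=2
9. dequeue(): size=1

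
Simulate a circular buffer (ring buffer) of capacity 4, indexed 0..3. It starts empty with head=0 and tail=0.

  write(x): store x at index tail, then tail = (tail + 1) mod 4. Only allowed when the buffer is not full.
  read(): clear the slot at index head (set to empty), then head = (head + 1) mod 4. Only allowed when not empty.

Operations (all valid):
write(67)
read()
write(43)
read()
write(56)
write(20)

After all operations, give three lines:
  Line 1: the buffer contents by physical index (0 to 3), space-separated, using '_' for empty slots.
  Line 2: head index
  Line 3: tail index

Answer: _ _ 56 20
2
0

Derivation:
write(67): buf=[67 _ _ _], head=0, tail=1, size=1
read(): buf=[_ _ _ _], head=1, tail=1, size=0
write(43): buf=[_ 43 _ _], head=1, tail=2, size=1
read(): buf=[_ _ _ _], head=2, tail=2, size=0
write(56): buf=[_ _ 56 _], head=2, tail=3, size=1
write(20): buf=[_ _ 56 20], head=2, tail=0, size=2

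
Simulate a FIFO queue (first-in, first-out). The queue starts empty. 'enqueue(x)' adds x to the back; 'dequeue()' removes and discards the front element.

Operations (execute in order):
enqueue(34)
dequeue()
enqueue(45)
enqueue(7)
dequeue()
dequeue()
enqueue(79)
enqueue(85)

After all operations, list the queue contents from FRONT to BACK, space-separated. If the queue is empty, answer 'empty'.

Answer: 79 85

Derivation:
enqueue(34): [34]
dequeue(): []
enqueue(45): [45]
enqueue(7): [45, 7]
dequeue(): [7]
dequeue(): []
enqueue(79): [79]
enqueue(85): [79, 85]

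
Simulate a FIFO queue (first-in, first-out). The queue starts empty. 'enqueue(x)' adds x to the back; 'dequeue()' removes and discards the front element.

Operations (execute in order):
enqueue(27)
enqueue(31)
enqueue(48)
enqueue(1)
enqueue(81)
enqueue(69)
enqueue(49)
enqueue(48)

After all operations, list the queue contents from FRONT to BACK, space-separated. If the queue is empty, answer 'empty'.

Answer: 27 31 48 1 81 69 49 48

Derivation:
enqueue(27): [27]
enqueue(31): [27, 31]
enqueue(48): [27, 31, 48]
enqueue(1): [27, 31, 48, 1]
enqueue(81): [27, 31, 48, 1, 81]
enqueue(69): [27, 31, 48, 1, 81, 69]
enqueue(49): [27, 31, 48, 1, 81, 69, 49]
enqueue(48): [27, 31, 48, 1, 81, 69, 49, 48]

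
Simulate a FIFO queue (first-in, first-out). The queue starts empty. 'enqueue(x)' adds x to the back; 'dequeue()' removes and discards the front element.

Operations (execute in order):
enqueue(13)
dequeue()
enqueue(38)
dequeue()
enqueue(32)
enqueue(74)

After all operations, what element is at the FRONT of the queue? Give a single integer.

Answer: 32

Derivation:
enqueue(13): queue = [13]
dequeue(): queue = []
enqueue(38): queue = [38]
dequeue(): queue = []
enqueue(32): queue = [32]
enqueue(74): queue = [32, 74]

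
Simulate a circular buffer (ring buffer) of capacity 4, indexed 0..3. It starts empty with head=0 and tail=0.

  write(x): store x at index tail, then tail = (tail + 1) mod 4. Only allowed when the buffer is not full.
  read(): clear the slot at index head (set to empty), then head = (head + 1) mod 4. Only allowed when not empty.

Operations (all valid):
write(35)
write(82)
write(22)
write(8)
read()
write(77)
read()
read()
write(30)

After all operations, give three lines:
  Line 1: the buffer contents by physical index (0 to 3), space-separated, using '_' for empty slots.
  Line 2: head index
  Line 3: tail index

Answer: 77 30 _ 8
3
2

Derivation:
write(35): buf=[35 _ _ _], head=0, tail=1, size=1
write(82): buf=[35 82 _ _], head=0, tail=2, size=2
write(22): buf=[35 82 22 _], head=0, tail=3, size=3
write(8): buf=[35 82 22 8], head=0, tail=0, size=4
read(): buf=[_ 82 22 8], head=1, tail=0, size=3
write(77): buf=[77 82 22 8], head=1, tail=1, size=4
read(): buf=[77 _ 22 8], head=2, tail=1, size=3
read(): buf=[77 _ _ 8], head=3, tail=1, size=2
write(30): buf=[77 30 _ 8], head=3, tail=2, size=3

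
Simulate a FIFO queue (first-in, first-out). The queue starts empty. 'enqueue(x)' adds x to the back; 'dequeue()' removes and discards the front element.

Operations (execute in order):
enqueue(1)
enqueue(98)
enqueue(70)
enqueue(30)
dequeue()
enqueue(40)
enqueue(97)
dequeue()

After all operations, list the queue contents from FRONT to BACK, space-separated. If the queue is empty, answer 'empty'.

enqueue(1): [1]
enqueue(98): [1, 98]
enqueue(70): [1, 98, 70]
enqueue(30): [1, 98, 70, 30]
dequeue(): [98, 70, 30]
enqueue(40): [98, 70, 30, 40]
enqueue(97): [98, 70, 30, 40, 97]
dequeue(): [70, 30, 40, 97]

Answer: 70 30 40 97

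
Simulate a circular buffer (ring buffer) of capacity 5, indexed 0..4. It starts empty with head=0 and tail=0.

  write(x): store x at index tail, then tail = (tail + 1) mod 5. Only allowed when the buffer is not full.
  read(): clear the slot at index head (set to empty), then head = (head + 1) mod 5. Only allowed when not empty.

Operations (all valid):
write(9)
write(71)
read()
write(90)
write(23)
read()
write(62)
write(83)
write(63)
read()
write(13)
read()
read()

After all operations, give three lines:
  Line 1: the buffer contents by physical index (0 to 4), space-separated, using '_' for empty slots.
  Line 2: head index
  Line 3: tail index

Answer: 83 63 13 _ _
0
3

Derivation:
write(9): buf=[9 _ _ _ _], head=0, tail=1, size=1
write(71): buf=[9 71 _ _ _], head=0, tail=2, size=2
read(): buf=[_ 71 _ _ _], head=1, tail=2, size=1
write(90): buf=[_ 71 90 _ _], head=1, tail=3, size=2
write(23): buf=[_ 71 90 23 _], head=1, tail=4, size=3
read(): buf=[_ _ 90 23 _], head=2, tail=4, size=2
write(62): buf=[_ _ 90 23 62], head=2, tail=0, size=3
write(83): buf=[83 _ 90 23 62], head=2, tail=1, size=4
write(63): buf=[83 63 90 23 62], head=2, tail=2, size=5
read(): buf=[83 63 _ 23 62], head=3, tail=2, size=4
write(13): buf=[83 63 13 23 62], head=3, tail=3, size=5
read(): buf=[83 63 13 _ 62], head=4, tail=3, size=4
read(): buf=[83 63 13 _ _], head=0, tail=3, size=3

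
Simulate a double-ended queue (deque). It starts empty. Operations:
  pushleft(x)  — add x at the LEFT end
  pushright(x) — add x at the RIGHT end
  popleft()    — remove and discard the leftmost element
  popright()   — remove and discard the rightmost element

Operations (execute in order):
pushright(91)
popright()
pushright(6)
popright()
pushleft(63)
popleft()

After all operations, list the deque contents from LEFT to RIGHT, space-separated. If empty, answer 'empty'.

Answer: empty

Derivation:
pushright(91): [91]
popright(): []
pushright(6): [6]
popright(): []
pushleft(63): [63]
popleft(): []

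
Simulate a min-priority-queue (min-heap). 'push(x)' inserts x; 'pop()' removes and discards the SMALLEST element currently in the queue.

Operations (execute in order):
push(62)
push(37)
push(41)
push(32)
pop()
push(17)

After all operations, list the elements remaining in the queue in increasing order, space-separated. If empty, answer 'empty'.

Answer: 17 37 41 62

Derivation:
push(62): heap contents = [62]
push(37): heap contents = [37, 62]
push(41): heap contents = [37, 41, 62]
push(32): heap contents = [32, 37, 41, 62]
pop() → 32: heap contents = [37, 41, 62]
push(17): heap contents = [17, 37, 41, 62]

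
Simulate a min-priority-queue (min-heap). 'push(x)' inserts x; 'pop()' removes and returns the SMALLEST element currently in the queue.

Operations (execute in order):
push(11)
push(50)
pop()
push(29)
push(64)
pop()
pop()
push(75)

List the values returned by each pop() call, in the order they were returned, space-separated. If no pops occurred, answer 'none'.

Answer: 11 29 50

Derivation:
push(11): heap contents = [11]
push(50): heap contents = [11, 50]
pop() → 11: heap contents = [50]
push(29): heap contents = [29, 50]
push(64): heap contents = [29, 50, 64]
pop() → 29: heap contents = [50, 64]
pop() → 50: heap contents = [64]
push(75): heap contents = [64, 75]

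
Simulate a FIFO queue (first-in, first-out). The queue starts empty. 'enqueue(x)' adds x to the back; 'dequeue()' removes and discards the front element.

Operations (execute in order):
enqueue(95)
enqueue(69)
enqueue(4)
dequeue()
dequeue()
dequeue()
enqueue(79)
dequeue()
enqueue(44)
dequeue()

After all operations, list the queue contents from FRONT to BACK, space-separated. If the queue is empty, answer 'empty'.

Answer: empty

Derivation:
enqueue(95): [95]
enqueue(69): [95, 69]
enqueue(4): [95, 69, 4]
dequeue(): [69, 4]
dequeue(): [4]
dequeue(): []
enqueue(79): [79]
dequeue(): []
enqueue(44): [44]
dequeue(): []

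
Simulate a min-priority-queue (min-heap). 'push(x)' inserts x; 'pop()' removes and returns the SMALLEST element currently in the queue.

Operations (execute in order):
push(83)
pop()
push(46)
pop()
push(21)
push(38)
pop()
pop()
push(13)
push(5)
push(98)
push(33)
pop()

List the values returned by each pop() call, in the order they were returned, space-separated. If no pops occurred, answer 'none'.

Answer: 83 46 21 38 5

Derivation:
push(83): heap contents = [83]
pop() → 83: heap contents = []
push(46): heap contents = [46]
pop() → 46: heap contents = []
push(21): heap contents = [21]
push(38): heap contents = [21, 38]
pop() → 21: heap contents = [38]
pop() → 38: heap contents = []
push(13): heap contents = [13]
push(5): heap contents = [5, 13]
push(98): heap contents = [5, 13, 98]
push(33): heap contents = [5, 13, 33, 98]
pop() → 5: heap contents = [13, 33, 98]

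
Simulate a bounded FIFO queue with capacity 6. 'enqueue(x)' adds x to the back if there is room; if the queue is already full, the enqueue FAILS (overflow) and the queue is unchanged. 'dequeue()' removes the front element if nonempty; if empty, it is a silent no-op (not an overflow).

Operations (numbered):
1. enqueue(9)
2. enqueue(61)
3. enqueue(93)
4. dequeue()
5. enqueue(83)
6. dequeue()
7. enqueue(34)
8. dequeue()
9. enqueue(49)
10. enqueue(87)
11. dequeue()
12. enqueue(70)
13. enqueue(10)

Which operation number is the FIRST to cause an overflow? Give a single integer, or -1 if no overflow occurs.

1. enqueue(9): size=1
2. enqueue(61): size=2
3. enqueue(93): size=3
4. dequeue(): size=2
5. enqueue(83): size=3
6. dequeue(): size=2
7. enqueue(34): size=3
8. dequeue(): size=2
9. enqueue(49): size=3
10. enqueue(87): size=4
11. dequeue(): size=3
12. enqueue(70): size=4
13. enqueue(10): size=5

Answer: -1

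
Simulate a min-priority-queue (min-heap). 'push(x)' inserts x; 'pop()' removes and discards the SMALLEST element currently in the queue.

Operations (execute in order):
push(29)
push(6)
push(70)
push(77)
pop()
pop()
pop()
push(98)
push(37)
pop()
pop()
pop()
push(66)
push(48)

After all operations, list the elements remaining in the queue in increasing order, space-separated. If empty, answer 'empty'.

push(29): heap contents = [29]
push(6): heap contents = [6, 29]
push(70): heap contents = [6, 29, 70]
push(77): heap contents = [6, 29, 70, 77]
pop() → 6: heap contents = [29, 70, 77]
pop() → 29: heap contents = [70, 77]
pop() → 70: heap contents = [77]
push(98): heap contents = [77, 98]
push(37): heap contents = [37, 77, 98]
pop() → 37: heap contents = [77, 98]
pop() → 77: heap contents = [98]
pop() → 98: heap contents = []
push(66): heap contents = [66]
push(48): heap contents = [48, 66]

Answer: 48 66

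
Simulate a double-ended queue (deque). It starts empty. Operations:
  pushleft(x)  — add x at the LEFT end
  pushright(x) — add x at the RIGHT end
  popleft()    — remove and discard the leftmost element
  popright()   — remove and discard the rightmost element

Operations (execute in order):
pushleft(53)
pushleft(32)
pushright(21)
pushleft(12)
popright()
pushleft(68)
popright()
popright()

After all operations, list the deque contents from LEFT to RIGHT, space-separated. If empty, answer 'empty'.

Answer: 68 12

Derivation:
pushleft(53): [53]
pushleft(32): [32, 53]
pushright(21): [32, 53, 21]
pushleft(12): [12, 32, 53, 21]
popright(): [12, 32, 53]
pushleft(68): [68, 12, 32, 53]
popright(): [68, 12, 32]
popright(): [68, 12]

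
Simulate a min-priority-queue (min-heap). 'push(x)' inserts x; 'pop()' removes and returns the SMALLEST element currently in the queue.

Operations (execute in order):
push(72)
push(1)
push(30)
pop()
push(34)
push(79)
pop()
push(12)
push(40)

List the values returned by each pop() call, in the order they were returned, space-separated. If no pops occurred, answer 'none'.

push(72): heap contents = [72]
push(1): heap contents = [1, 72]
push(30): heap contents = [1, 30, 72]
pop() → 1: heap contents = [30, 72]
push(34): heap contents = [30, 34, 72]
push(79): heap contents = [30, 34, 72, 79]
pop() → 30: heap contents = [34, 72, 79]
push(12): heap contents = [12, 34, 72, 79]
push(40): heap contents = [12, 34, 40, 72, 79]

Answer: 1 30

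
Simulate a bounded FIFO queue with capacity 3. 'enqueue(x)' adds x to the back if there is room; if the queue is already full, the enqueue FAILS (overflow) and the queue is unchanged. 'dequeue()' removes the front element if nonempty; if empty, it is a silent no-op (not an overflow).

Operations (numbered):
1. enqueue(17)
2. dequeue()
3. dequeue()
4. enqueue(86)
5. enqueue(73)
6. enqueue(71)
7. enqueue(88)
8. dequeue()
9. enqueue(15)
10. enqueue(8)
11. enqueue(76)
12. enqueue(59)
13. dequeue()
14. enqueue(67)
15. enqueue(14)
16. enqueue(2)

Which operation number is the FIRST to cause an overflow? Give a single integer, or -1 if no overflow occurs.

1. enqueue(17): size=1
2. dequeue(): size=0
3. dequeue(): empty, no-op, size=0
4. enqueue(86): size=1
5. enqueue(73): size=2
6. enqueue(71): size=3
7. enqueue(88): size=3=cap → OVERFLOW (fail)
8. dequeue(): size=2
9. enqueue(15): size=3
10. enqueue(8): size=3=cap → OVERFLOW (fail)
11. enqueue(76): size=3=cap → OVERFLOW (fail)
12. enqueue(59): size=3=cap → OVERFLOW (fail)
13. dequeue(): size=2
14. enqueue(67): size=3
15. enqueue(14): size=3=cap → OVERFLOW (fail)
16. enqueue(2): size=3=cap → OVERFLOW (fail)

Answer: 7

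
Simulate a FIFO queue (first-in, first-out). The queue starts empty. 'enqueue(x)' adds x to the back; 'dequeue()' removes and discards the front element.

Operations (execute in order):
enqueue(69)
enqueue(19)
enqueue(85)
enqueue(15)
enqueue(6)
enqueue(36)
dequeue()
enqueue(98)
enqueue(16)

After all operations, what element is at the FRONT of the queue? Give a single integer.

enqueue(69): queue = [69]
enqueue(19): queue = [69, 19]
enqueue(85): queue = [69, 19, 85]
enqueue(15): queue = [69, 19, 85, 15]
enqueue(6): queue = [69, 19, 85, 15, 6]
enqueue(36): queue = [69, 19, 85, 15, 6, 36]
dequeue(): queue = [19, 85, 15, 6, 36]
enqueue(98): queue = [19, 85, 15, 6, 36, 98]
enqueue(16): queue = [19, 85, 15, 6, 36, 98, 16]

Answer: 19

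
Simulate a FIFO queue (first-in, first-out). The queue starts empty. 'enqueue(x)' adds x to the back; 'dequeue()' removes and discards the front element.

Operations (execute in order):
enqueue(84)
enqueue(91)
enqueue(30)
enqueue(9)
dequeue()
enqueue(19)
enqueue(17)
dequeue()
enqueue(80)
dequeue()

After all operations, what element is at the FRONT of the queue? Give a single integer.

enqueue(84): queue = [84]
enqueue(91): queue = [84, 91]
enqueue(30): queue = [84, 91, 30]
enqueue(9): queue = [84, 91, 30, 9]
dequeue(): queue = [91, 30, 9]
enqueue(19): queue = [91, 30, 9, 19]
enqueue(17): queue = [91, 30, 9, 19, 17]
dequeue(): queue = [30, 9, 19, 17]
enqueue(80): queue = [30, 9, 19, 17, 80]
dequeue(): queue = [9, 19, 17, 80]

Answer: 9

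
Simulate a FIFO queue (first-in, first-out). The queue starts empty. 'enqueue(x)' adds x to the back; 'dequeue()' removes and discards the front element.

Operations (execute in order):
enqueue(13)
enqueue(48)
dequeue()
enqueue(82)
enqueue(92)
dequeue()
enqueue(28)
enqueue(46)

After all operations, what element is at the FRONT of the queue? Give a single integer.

enqueue(13): queue = [13]
enqueue(48): queue = [13, 48]
dequeue(): queue = [48]
enqueue(82): queue = [48, 82]
enqueue(92): queue = [48, 82, 92]
dequeue(): queue = [82, 92]
enqueue(28): queue = [82, 92, 28]
enqueue(46): queue = [82, 92, 28, 46]

Answer: 82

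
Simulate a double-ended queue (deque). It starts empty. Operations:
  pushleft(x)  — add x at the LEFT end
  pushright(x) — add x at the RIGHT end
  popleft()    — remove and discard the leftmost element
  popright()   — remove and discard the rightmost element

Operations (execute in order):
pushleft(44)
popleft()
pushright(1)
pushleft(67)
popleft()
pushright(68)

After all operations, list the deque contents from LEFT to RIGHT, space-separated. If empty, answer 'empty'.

pushleft(44): [44]
popleft(): []
pushright(1): [1]
pushleft(67): [67, 1]
popleft(): [1]
pushright(68): [1, 68]

Answer: 1 68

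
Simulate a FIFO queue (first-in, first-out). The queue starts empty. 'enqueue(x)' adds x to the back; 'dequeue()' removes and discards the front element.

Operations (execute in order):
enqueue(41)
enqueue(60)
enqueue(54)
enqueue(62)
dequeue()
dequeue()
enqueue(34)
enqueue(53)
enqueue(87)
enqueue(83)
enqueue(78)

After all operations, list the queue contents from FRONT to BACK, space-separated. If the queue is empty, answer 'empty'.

Answer: 54 62 34 53 87 83 78

Derivation:
enqueue(41): [41]
enqueue(60): [41, 60]
enqueue(54): [41, 60, 54]
enqueue(62): [41, 60, 54, 62]
dequeue(): [60, 54, 62]
dequeue(): [54, 62]
enqueue(34): [54, 62, 34]
enqueue(53): [54, 62, 34, 53]
enqueue(87): [54, 62, 34, 53, 87]
enqueue(83): [54, 62, 34, 53, 87, 83]
enqueue(78): [54, 62, 34, 53, 87, 83, 78]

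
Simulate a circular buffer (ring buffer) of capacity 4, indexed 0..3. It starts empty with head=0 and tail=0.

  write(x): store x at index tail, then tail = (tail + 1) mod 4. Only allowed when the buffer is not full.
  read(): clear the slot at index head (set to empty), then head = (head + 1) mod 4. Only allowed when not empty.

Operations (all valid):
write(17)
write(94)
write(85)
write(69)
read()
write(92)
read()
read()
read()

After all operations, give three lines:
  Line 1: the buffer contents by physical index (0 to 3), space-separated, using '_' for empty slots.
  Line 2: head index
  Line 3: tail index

Answer: 92 _ _ _
0
1

Derivation:
write(17): buf=[17 _ _ _], head=0, tail=1, size=1
write(94): buf=[17 94 _ _], head=0, tail=2, size=2
write(85): buf=[17 94 85 _], head=0, tail=3, size=3
write(69): buf=[17 94 85 69], head=0, tail=0, size=4
read(): buf=[_ 94 85 69], head=1, tail=0, size=3
write(92): buf=[92 94 85 69], head=1, tail=1, size=4
read(): buf=[92 _ 85 69], head=2, tail=1, size=3
read(): buf=[92 _ _ 69], head=3, tail=1, size=2
read(): buf=[92 _ _ _], head=0, tail=1, size=1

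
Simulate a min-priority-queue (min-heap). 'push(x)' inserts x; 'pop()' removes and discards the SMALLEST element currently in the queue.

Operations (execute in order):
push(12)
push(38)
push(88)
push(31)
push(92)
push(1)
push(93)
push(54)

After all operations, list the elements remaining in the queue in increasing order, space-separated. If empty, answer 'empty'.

push(12): heap contents = [12]
push(38): heap contents = [12, 38]
push(88): heap contents = [12, 38, 88]
push(31): heap contents = [12, 31, 38, 88]
push(92): heap contents = [12, 31, 38, 88, 92]
push(1): heap contents = [1, 12, 31, 38, 88, 92]
push(93): heap contents = [1, 12, 31, 38, 88, 92, 93]
push(54): heap contents = [1, 12, 31, 38, 54, 88, 92, 93]

Answer: 1 12 31 38 54 88 92 93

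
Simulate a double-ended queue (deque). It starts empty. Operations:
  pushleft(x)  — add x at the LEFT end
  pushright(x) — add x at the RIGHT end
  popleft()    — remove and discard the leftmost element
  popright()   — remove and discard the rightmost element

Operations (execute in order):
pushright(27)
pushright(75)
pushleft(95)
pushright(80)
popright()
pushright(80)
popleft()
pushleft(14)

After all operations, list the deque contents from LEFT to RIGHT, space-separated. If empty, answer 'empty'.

Answer: 14 27 75 80

Derivation:
pushright(27): [27]
pushright(75): [27, 75]
pushleft(95): [95, 27, 75]
pushright(80): [95, 27, 75, 80]
popright(): [95, 27, 75]
pushright(80): [95, 27, 75, 80]
popleft(): [27, 75, 80]
pushleft(14): [14, 27, 75, 80]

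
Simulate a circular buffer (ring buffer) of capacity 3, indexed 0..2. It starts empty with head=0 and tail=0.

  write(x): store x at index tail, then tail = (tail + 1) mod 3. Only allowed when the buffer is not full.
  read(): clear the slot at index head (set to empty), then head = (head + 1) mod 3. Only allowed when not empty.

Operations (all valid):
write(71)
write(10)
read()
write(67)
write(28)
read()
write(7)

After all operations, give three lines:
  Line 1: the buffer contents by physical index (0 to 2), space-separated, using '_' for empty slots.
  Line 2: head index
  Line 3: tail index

Answer: 28 7 67
2
2

Derivation:
write(71): buf=[71 _ _], head=0, tail=1, size=1
write(10): buf=[71 10 _], head=0, tail=2, size=2
read(): buf=[_ 10 _], head=1, tail=2, size=1
write(67): buf=[_ 10 67], head=1, tail=0, size=2
write(28): buf=[28 10 67], head=1, tail=1, size=3
read(): buf=[28 _ 67], head=2, tail=1, size=2
write(7): buf=[28 7 67], head=2, tail=2, size=3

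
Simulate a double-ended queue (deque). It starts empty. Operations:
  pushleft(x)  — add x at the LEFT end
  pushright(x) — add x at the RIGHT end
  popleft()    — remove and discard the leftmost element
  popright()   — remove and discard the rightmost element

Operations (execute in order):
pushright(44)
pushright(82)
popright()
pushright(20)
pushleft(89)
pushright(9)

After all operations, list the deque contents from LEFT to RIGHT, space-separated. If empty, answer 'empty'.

pushright(44): [44]
pushright(82): [44, 82]
popright(): [44]
pushright(20): [44, 20]
pushleft(89): [89, 44, 20]
pushright(9): [89, 44, 20, 9]

Answer: 89 44 20 9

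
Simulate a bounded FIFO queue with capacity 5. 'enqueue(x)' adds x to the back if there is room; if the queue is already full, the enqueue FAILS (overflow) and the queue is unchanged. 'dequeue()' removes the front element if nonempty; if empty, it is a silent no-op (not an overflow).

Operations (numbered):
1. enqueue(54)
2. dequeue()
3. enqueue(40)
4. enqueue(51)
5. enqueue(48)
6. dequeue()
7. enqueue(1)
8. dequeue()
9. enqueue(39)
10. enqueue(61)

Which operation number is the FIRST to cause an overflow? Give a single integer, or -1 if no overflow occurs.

1. enqueue(54): size=1
2. dequeue(): size=0
3. enqueue(40): size=1
4. enqueue(51): size=2
5. enqueue(48): size=3
6. dequeue(): size=2
7. enqueue(1): size=3
8. dequeue(): size=2
9. enqueue(39): size=3
10. enqueue(61): size=4

Answer: -1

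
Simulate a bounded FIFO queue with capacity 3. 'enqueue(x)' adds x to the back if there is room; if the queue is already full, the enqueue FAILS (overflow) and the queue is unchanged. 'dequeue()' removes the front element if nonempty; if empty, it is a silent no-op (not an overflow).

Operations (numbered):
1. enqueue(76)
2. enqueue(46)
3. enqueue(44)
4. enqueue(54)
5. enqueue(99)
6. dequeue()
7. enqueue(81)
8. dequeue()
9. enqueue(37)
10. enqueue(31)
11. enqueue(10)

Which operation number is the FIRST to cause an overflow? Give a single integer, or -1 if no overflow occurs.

1. enqueue(76): size=1
2. enqueue(46): size=2
3. enqueue(44): size=3
4. enqueue(54): size=3=cap → OVERFLOW (fail)
5. enqueue(99): size=3=cap → OVERFLOW (fail)
6. dequeue(): size=2
7. enqueue(81): size=3
8. dequeue(): size=2
9. enqueue(37): size=3
10. enqueue(31): size=3=cap → OVERFLOW (fail)
11. enqueue(10): size=3=cap → OVERFLOW (fail)

Answer: 4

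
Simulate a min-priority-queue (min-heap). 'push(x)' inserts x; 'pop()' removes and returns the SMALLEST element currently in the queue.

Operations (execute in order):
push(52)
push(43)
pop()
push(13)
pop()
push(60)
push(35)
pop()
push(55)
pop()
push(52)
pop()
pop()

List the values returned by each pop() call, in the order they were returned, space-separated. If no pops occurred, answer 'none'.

push(52): heap contents = [52]
push(43): heap contents = [43, 52]
pop() → 43: heap contents = [52]
push(13): heap contents = [13, 52]
pop() → 13: heap contents = [52]
push(60): heap contents = [52, 60]
push(35): heap contents = [35, 52, 60]
pop() → 35: heap contents = [52, 60]
push(55): heap contents = [52, 55, 60]
pop() → 52: heap contents = [55, 60]
push(52): heap contents = [52, 55, 60]
pop() → 52: heap contents = [55, 60]
pop() → 55: heap contents = [60]

Answer: 43 13 35 52 52 55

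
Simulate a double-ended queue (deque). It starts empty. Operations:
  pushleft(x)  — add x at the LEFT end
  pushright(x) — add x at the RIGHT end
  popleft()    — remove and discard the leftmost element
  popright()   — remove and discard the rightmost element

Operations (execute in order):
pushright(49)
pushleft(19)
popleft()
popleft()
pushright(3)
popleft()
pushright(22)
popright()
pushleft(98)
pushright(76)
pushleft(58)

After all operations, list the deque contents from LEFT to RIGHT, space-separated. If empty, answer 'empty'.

Answer: 58 98 76

Derivation:
pushright(49): [49]
pushleft(19): [19, 49]
popleft(): [49]
popleft(): []
pushright(3): [3]
popleft(): []
pushright(22): [22]
popright(): []
pushleft(98): [98]
pushright(76): [98, 76]
pushleft(58): [58, 98, 76]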